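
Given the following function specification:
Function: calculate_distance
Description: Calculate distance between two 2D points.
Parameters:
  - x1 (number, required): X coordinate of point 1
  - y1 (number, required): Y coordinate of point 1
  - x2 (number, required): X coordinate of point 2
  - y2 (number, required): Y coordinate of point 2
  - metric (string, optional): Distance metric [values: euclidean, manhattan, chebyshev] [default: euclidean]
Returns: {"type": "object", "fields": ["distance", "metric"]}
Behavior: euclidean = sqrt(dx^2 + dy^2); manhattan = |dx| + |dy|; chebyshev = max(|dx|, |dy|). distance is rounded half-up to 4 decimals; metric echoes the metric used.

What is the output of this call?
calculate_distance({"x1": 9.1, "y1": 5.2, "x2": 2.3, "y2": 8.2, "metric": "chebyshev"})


|dx| = |2.3 - 9.1| = 6.8; |dy| = |8.2 - 5.2| = 3
chebyshev: max(6.8, 3) = 6.8
Round to 4 decimals: 6.8
Output:
{"distance": 6.8, "metric": "chebyshev"}


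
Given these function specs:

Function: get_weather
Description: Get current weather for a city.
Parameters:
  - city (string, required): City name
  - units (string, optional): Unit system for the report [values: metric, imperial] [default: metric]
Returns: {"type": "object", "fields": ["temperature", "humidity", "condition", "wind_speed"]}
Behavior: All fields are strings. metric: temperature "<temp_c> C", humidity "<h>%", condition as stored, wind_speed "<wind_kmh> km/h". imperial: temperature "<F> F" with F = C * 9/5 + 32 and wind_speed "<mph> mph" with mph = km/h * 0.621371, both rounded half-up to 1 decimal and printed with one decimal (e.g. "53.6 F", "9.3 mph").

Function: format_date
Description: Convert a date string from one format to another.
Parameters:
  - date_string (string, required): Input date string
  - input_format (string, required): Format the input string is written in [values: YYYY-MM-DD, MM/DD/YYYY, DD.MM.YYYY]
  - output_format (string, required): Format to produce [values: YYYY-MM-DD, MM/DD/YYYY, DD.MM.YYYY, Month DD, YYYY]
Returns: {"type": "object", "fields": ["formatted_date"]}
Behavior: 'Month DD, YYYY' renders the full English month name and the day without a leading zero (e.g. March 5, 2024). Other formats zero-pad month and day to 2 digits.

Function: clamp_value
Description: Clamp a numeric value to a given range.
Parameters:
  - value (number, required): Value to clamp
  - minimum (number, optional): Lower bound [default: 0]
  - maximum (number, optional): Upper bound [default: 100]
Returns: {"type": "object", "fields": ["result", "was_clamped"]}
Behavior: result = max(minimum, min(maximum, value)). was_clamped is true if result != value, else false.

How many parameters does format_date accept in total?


Parameters of format_date: date_string (required), input_format (required), output_format (required)
Total:
3


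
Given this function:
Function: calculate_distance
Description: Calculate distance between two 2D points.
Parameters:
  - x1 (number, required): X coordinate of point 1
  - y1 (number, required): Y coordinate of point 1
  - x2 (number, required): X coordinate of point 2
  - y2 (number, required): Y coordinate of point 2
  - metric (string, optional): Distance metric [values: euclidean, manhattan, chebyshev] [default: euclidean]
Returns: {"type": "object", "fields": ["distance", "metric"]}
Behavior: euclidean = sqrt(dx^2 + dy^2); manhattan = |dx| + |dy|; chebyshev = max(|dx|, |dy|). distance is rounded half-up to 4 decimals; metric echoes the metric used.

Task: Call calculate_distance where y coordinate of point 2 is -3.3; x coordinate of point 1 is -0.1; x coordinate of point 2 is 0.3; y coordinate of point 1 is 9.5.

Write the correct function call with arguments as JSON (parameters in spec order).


Mapping each described value to its parameter name:
  'Y coordinate of point 2' -> y2 = -3.3
  'X coordinate of point 1' -> x1 = -0.1
  'X coordinate of point 2' -> x2 = 0.3
  'Y coordinate of point 1' -> y1 = 9.5
calculate_distance({"x1": -0.1, "y1": 9.5, "x2": 0.3, "y2": -3.3})


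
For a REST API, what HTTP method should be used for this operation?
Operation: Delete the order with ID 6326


GET = read, POST = create, PUT = update/replace, DELETE = remove
This operation is a removal.
DELETE


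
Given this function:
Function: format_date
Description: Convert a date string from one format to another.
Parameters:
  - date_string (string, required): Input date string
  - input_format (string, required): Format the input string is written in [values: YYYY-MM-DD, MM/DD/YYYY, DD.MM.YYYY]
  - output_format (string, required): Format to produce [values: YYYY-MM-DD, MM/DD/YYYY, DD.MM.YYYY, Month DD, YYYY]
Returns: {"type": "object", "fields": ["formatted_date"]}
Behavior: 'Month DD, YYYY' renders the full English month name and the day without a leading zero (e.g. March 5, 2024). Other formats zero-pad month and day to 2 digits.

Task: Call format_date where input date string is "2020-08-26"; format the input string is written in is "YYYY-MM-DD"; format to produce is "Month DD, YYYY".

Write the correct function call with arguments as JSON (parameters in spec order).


Mapping each described value to its parameter name:
  'Input date string' -> date_string = "2020-08-26"
  'Format the input string is written in' -> input_format = "YYYY-MM-DD"
  'Format to produce' -> output_format = "Month DD, YYYY"
format_date({"date_string": "2020-08-26", "input_format": "YYYY-MM-DD", "output_format": "Month DD, YYYY"})


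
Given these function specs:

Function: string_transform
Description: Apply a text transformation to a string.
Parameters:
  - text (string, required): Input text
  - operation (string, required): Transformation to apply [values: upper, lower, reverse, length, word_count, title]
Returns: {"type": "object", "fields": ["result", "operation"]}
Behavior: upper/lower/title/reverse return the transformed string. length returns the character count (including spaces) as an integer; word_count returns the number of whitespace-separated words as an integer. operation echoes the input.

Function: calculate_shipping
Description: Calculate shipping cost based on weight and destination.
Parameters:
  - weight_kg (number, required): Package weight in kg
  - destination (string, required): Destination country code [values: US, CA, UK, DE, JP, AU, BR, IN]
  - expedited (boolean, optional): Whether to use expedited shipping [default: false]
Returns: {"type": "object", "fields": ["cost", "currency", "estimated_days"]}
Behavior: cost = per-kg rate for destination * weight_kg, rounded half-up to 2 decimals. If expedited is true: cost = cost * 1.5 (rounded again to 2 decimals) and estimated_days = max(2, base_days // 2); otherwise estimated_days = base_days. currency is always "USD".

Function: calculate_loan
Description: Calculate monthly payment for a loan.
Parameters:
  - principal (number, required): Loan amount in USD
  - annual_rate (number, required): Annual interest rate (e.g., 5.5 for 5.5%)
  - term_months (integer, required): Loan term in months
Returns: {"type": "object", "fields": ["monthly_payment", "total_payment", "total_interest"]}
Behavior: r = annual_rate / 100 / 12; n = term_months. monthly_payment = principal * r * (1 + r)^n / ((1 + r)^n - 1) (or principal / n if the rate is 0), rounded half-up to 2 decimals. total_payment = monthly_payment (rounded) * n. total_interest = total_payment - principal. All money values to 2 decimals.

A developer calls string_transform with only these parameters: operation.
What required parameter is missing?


Required parameters: text, operation
Provided: operation
Missing: text
text


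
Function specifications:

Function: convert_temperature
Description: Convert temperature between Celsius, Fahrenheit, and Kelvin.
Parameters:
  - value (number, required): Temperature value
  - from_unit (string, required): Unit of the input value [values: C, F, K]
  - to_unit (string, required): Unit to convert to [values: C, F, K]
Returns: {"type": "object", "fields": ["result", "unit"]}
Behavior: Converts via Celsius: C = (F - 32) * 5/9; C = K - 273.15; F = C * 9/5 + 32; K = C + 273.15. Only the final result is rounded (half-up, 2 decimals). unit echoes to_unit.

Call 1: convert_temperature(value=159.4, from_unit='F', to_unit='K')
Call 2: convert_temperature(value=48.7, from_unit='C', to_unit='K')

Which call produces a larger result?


Call 1:
  To C: (159.4 - 32) * 5/9 = 70.777778
  To K: 70.777778 + 273.15 = 343.927778
  Round to 2 decimals: 343.93
  -> 343.93 K
Call 2:
  Input already in C: 48.7
  To K: 48.7 + 273.15 = 321.85
  Round to 2 decimals: 321.85
  -> 321.85 K
Call 1 (343.93 K)


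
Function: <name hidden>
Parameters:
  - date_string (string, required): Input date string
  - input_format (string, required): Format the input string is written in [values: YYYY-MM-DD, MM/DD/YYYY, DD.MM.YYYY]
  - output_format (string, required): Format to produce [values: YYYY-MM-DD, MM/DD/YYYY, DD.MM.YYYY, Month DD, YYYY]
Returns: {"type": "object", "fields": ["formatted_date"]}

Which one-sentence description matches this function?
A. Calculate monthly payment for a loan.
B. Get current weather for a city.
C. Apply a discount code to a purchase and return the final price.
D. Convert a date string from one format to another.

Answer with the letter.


Parameters date_string, input_format, output_format and return ["formatted_date"] fit: Convert a date string from one format to another.
D


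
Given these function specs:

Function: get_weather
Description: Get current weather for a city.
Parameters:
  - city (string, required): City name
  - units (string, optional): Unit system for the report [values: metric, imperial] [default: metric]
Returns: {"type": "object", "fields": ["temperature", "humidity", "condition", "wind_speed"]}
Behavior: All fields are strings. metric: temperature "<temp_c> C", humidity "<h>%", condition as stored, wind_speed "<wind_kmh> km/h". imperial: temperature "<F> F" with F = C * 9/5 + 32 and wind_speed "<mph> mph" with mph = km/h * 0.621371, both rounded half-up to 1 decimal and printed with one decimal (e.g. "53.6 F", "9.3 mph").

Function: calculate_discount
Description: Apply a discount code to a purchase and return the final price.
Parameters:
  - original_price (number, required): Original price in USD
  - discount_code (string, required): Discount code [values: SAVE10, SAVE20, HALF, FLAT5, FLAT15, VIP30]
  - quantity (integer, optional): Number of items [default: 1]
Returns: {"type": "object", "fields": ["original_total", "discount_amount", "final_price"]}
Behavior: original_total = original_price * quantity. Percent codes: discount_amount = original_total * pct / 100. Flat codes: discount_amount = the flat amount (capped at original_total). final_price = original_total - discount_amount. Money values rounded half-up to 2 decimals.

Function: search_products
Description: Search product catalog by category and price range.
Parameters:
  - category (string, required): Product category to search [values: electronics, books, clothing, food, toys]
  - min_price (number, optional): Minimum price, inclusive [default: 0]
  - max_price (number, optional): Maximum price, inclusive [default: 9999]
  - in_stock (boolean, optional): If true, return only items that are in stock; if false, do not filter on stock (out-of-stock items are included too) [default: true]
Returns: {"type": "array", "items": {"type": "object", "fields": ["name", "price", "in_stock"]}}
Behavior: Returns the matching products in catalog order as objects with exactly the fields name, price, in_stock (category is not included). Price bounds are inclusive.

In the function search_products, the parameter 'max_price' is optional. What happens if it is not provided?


The search_products spec declares:
  - max_price (number, optional): Maximum price, inclusive [default: 9999]
It defaults to 9999


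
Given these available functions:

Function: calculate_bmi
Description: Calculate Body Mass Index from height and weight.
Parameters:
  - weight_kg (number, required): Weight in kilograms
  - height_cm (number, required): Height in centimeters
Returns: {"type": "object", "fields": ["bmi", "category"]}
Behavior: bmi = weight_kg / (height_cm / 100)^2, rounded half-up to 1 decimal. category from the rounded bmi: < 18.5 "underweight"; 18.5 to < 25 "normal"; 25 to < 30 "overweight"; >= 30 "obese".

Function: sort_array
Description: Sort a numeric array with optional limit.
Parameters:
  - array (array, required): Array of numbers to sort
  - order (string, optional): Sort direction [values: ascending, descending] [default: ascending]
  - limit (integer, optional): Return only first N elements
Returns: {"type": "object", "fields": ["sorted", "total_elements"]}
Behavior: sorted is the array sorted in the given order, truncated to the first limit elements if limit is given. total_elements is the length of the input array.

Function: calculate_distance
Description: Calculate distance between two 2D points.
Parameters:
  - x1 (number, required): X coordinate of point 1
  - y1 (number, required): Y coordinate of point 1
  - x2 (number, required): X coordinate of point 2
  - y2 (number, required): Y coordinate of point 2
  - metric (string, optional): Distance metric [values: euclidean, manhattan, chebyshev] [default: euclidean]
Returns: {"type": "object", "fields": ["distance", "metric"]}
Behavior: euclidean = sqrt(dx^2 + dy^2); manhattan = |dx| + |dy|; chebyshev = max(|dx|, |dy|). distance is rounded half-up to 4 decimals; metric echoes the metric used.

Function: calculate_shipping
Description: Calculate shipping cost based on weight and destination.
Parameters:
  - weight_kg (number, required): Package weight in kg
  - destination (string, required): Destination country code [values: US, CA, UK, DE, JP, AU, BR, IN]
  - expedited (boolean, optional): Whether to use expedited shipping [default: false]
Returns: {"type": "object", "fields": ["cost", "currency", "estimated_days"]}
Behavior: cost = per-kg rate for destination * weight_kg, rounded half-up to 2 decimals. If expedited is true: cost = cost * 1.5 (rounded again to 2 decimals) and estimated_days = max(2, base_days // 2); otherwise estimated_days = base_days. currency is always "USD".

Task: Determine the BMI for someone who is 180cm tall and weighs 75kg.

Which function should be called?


The task needs a function whose description is: Calculate Body Mass Index from height and weight.
calculate_bmi


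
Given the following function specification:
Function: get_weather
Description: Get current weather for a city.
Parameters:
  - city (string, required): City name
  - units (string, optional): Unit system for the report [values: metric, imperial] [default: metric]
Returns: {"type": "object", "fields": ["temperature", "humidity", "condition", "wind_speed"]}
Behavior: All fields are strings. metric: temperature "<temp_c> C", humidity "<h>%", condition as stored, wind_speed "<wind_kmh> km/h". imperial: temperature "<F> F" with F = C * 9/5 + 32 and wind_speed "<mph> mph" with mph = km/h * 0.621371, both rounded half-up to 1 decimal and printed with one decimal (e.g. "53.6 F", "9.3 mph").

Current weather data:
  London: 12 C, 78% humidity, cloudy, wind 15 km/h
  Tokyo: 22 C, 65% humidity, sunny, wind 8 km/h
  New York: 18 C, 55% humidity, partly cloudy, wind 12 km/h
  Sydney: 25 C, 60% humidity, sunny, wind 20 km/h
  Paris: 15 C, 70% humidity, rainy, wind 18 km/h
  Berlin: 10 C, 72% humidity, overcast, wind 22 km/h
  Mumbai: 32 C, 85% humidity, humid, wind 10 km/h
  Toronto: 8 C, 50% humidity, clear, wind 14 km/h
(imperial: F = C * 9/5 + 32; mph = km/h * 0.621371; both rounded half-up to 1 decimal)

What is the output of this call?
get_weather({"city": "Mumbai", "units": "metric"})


Mumbai record: 32 C, 85%, humid, 10 km/h
metric: report values as stored ('<temp_c> C', '<humidity>%', '<wind_kmh> km/h')
Output:
{"temperature": "32 C", "humidity": "85%", "condition": "humid", "wind_speed": "10 km/h"}


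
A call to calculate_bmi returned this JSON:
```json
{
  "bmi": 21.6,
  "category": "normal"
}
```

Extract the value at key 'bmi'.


21.6


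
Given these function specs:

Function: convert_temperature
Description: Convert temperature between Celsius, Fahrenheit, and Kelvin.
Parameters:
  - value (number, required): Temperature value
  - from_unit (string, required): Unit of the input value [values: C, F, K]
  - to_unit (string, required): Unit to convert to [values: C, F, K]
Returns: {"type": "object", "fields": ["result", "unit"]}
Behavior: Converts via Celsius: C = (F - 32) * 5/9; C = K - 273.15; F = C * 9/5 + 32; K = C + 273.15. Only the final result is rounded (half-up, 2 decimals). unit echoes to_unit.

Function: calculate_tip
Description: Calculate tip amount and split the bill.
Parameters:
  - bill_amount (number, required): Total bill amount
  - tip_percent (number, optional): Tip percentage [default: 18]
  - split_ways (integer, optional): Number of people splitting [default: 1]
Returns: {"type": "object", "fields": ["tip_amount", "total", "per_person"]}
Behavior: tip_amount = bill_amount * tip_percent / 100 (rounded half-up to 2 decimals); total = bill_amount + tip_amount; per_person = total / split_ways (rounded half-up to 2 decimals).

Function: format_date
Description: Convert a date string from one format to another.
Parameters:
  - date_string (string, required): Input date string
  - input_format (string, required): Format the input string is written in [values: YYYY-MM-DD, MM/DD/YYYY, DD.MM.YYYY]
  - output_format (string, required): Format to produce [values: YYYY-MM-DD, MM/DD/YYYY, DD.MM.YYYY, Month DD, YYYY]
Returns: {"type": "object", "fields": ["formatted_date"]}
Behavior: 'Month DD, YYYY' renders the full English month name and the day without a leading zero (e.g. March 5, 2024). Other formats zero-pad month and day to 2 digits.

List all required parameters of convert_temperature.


Parameters of convert_temperature and their required/optional flag:
  value: required
  from_unit: required
  to_unit: required
from_unit, to_unit, value


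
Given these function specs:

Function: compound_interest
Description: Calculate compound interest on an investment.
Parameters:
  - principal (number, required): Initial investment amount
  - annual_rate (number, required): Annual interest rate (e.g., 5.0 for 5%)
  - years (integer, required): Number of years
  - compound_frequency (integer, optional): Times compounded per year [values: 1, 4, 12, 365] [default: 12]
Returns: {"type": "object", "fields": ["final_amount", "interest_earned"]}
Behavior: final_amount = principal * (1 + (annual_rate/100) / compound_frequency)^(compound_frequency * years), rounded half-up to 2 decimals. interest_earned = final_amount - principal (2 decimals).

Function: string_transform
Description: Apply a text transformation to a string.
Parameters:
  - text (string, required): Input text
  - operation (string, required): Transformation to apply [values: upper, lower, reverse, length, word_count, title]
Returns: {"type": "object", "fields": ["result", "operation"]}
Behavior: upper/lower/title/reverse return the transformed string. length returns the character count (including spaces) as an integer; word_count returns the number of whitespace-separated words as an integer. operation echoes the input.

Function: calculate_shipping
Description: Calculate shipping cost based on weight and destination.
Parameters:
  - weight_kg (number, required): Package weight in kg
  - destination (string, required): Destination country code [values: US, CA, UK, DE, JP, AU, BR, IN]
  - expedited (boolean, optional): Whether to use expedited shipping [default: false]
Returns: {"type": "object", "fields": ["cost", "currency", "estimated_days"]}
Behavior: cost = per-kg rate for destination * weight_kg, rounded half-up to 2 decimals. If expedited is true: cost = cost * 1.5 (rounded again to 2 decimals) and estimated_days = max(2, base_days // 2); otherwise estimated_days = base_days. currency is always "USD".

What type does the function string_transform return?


The string_transform spec declares Returns: {"type": "object", "fields": ["result", "operation"]}
Type:
object


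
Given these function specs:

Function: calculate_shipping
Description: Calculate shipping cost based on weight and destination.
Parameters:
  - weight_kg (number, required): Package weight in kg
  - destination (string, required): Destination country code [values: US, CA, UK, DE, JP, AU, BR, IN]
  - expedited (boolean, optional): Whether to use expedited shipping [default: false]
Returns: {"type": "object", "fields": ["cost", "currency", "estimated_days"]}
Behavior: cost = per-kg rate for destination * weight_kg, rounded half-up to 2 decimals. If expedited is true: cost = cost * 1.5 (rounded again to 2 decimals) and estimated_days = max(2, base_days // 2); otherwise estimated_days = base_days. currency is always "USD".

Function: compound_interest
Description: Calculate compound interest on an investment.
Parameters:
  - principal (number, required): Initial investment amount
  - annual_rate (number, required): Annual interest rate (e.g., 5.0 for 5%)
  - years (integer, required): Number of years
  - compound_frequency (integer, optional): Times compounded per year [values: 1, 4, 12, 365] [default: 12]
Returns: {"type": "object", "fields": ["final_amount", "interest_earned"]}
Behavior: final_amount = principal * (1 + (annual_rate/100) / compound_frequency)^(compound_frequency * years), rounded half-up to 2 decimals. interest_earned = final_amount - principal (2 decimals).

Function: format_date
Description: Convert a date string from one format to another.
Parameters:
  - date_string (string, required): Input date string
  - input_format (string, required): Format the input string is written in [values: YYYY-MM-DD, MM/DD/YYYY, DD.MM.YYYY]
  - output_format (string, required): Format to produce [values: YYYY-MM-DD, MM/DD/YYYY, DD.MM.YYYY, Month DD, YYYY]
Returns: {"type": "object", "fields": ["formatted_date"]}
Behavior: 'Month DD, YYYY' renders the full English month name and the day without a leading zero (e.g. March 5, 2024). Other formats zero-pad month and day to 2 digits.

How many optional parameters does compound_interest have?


Parameters of compound_interest: principal (required), annual_rate (required), years (required), compound_frequency (optional)
Optional count:
1


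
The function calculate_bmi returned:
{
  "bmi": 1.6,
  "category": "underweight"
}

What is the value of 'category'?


underweight


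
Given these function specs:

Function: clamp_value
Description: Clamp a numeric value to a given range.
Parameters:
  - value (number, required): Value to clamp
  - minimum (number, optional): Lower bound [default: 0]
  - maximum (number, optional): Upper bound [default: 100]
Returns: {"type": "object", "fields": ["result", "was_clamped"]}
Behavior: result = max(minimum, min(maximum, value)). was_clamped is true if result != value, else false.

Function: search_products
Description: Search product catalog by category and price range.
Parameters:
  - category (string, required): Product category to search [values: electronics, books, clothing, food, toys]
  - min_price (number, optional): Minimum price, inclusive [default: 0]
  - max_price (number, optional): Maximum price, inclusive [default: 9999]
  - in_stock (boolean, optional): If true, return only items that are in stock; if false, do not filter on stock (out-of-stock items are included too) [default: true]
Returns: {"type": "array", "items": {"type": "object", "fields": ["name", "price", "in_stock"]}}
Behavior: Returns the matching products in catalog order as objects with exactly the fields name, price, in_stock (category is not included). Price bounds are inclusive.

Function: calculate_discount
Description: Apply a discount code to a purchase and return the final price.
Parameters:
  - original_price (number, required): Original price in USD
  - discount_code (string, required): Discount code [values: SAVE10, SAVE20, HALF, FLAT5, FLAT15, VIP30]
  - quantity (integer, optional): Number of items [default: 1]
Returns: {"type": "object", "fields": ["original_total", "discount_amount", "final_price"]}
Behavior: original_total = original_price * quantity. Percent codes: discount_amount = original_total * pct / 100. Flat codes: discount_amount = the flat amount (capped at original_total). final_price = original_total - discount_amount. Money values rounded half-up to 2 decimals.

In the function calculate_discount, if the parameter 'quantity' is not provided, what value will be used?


The calculate_discount spec declares:
  - quantity (integer, optional): Number of items [default: 1]
Default:
1


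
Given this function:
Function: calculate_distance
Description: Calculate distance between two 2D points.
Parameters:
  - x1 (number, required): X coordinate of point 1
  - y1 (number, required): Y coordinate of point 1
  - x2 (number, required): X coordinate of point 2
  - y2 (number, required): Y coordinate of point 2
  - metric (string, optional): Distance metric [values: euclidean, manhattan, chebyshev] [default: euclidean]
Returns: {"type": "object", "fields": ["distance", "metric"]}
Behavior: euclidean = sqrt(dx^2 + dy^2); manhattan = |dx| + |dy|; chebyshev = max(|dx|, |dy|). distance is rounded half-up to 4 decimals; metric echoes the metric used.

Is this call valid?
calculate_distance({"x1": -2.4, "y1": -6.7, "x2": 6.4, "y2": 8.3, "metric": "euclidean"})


Checking all required parameters present and types match... All valid.
Valid


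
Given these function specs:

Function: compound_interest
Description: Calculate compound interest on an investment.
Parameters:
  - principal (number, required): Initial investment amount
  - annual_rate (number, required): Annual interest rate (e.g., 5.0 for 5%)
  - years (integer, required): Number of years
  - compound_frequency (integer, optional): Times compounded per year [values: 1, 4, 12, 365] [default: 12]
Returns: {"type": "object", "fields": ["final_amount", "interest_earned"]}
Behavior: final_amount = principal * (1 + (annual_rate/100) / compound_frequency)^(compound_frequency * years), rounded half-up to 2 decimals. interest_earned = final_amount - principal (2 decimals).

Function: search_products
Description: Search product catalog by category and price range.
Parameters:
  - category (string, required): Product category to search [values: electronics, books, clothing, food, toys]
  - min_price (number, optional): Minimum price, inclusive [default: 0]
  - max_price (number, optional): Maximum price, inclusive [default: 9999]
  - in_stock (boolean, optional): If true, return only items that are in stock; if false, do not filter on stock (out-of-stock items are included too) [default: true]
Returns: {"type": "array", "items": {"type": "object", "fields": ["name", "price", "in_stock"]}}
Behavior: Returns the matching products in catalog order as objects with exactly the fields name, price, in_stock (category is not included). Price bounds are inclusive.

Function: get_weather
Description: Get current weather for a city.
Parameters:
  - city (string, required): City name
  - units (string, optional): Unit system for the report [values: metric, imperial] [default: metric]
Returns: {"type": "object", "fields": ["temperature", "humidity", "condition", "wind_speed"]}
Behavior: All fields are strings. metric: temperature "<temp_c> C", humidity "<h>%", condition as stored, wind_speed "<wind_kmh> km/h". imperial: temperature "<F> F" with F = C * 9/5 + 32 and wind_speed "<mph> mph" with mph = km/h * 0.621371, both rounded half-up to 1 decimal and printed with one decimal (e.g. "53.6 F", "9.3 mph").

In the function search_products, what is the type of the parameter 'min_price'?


The search_products spec declares:
  - min_price (number, optional): Minimum price, inclusive [default: 0]
Type:
number


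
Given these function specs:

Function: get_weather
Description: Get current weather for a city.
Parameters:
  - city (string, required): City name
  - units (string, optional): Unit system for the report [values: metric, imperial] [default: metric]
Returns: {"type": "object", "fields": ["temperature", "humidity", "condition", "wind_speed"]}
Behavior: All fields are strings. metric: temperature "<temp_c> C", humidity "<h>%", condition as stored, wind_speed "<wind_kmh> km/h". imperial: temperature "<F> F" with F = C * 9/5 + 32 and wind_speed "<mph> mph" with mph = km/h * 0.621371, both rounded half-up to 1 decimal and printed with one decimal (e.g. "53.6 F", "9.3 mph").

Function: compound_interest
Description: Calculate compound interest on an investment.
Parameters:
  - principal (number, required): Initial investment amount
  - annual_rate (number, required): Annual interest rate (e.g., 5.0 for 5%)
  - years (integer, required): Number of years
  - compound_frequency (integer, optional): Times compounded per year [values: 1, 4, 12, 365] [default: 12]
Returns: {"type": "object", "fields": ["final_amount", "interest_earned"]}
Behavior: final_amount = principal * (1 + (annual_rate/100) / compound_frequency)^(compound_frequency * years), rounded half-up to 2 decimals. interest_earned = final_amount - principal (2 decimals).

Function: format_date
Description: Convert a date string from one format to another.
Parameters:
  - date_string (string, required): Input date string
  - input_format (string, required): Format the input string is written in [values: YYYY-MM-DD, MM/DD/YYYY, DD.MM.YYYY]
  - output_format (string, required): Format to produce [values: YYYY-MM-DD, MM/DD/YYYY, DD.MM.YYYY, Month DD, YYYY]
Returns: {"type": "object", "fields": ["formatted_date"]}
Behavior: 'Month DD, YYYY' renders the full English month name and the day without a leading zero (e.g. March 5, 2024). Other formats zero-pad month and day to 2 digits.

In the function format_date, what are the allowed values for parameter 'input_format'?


The format_date spec declares:
  - input_format (string, required): Format the input string is written in [values: YYYY-MM-DD, MM/DD/YYYY, DD.MM.YYYY]
Allowed values:
YYYY-MM-DD, MM/DD/YYYY, DD.MM.YYYY


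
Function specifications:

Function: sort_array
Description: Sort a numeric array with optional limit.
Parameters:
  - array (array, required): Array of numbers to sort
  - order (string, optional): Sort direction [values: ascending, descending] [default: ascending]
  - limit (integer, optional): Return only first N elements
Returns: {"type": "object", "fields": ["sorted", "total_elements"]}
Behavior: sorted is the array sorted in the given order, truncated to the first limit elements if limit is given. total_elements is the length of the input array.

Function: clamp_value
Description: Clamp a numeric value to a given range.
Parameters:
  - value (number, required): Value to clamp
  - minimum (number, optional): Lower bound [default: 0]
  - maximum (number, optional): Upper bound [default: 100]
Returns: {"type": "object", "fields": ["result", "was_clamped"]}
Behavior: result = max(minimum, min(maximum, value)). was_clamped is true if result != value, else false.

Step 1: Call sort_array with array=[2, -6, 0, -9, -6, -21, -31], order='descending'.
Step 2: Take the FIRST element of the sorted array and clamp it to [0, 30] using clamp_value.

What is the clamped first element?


Step 1: sort_array(order=descending)
  sorted: [2, 0, -6, -6, -9, -21, -31]
  -> first element = 2
Step 2: clamp_value(value=2, minimum=0, maximum=30)
  result = max(0, min(30, 2)) = max(0, 2) = 2
  was_clamped = (2 != 2) = false
  -> result = 2
2


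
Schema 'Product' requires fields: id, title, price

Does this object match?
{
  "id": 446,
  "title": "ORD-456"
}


Checking required fields...
Missing: price
Invalid - missing required field 'price'


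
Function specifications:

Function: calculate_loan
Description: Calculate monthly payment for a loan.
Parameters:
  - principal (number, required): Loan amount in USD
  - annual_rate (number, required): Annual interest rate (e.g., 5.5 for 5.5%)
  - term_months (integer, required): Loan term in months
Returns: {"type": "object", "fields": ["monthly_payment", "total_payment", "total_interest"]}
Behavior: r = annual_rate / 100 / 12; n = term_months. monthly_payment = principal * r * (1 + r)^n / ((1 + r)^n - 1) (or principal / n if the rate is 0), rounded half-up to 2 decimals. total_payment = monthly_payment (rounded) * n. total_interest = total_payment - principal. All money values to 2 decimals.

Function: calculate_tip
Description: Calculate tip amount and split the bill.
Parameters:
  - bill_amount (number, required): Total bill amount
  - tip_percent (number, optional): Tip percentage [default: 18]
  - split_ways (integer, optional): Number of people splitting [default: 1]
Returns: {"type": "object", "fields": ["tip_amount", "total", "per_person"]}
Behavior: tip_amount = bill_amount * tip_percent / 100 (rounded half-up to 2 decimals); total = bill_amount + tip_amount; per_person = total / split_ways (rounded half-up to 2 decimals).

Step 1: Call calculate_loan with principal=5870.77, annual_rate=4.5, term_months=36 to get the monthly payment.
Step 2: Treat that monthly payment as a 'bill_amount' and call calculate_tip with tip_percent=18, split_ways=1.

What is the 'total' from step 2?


Step 1: calculate_loan(principal=5870.77, annual_rate=4.5, term_months=36)
  r = 4.5 / 100 / 12 = 0.00375 (keep full precision)
  (1 + r)^36 = 1.14424783
  monthly_payment = 5870.77 * 0.00375 * 1.14424783 / (1.14424783 - 1) = 174.637352 -> 174.64
  total_payment = 174.64 * 36 = 6287.04
  total_interest = 6287.04 - 5870.77 = 416.27
  -> monthly_payment = 174.64
Step 2: calculate_tip(bill_amount=174.64, tip_percent=18, split_ways=1)
  tip_amount = 174.64 * 18/100 = 31.4352 -> 31.44
  total = 174.64 + 31.44 = 206.08
  per_person = 206.08 / 1 = 206.08 -> 206.08
  -> total = 206.08
$206.08


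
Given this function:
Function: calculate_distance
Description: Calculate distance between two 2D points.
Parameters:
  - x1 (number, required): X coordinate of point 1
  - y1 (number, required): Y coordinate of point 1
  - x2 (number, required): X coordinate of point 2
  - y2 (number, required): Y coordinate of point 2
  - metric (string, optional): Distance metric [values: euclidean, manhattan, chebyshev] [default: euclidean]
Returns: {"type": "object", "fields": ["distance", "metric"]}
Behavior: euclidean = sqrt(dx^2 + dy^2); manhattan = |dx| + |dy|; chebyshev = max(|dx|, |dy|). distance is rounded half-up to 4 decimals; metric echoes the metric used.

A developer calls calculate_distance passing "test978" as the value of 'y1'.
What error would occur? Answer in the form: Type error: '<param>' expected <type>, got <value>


Spec: 'y1' is declared as number; "test978" is a string.
Type error: 'y1' expected number, got "test978"


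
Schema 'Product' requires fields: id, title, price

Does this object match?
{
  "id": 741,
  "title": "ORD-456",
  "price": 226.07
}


Checking required fields... All present.
Valid - all required fields present


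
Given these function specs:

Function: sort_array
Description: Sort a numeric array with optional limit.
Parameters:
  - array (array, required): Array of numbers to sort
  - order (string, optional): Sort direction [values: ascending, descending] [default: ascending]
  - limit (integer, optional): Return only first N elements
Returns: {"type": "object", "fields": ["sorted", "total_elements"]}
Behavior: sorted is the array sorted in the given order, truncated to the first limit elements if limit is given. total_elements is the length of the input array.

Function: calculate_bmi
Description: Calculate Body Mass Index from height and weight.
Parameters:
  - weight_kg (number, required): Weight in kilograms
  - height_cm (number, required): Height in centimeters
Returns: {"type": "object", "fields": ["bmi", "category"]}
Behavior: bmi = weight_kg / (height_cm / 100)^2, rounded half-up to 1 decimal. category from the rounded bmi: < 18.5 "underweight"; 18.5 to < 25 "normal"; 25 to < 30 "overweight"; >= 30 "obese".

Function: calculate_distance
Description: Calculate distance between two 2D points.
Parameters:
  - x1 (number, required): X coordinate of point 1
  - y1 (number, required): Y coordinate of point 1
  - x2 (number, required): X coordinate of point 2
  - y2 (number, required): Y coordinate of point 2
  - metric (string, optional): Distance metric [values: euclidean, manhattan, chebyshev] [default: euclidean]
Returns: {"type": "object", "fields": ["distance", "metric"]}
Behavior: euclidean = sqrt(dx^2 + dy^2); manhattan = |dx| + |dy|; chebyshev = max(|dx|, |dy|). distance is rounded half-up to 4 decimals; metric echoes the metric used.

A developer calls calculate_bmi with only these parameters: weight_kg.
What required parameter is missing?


Required parameters: weight_kg, height_cm
Provided: weight_kg
Missing: height_cm
height_cm


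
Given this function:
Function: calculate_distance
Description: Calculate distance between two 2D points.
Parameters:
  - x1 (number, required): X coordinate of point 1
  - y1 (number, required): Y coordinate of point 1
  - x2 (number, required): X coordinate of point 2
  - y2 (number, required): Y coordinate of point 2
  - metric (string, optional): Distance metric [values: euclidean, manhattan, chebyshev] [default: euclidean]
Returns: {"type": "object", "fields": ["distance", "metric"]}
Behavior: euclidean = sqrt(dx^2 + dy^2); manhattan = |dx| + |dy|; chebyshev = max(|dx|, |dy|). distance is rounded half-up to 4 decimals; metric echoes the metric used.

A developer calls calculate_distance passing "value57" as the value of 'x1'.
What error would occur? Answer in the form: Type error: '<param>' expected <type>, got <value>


Spec: 'x1' is declared as number; "value57" is a string.
Type error: 'x1' expected number, got "value57"


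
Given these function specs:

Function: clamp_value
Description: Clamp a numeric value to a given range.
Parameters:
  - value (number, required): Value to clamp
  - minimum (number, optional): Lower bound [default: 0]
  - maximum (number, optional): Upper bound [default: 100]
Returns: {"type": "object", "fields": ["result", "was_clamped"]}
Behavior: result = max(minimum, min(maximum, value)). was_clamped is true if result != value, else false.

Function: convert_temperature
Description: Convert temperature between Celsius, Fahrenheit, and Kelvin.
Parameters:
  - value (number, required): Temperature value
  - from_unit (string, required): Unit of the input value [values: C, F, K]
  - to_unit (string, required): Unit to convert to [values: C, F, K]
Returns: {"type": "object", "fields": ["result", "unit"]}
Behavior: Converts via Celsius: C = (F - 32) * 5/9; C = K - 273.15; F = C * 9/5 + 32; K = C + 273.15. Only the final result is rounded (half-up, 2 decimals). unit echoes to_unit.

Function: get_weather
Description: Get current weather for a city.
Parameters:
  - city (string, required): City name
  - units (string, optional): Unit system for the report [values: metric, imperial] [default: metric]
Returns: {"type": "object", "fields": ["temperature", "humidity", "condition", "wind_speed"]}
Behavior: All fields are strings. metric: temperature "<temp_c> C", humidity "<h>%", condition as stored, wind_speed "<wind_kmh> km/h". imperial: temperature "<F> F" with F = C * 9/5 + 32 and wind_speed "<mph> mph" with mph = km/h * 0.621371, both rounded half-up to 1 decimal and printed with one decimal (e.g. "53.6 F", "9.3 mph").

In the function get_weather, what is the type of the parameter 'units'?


The get_weather spec declares:
  - units (string, optional): Unit system for the report [values: metric, imperial] [default: metric]
Type:
string


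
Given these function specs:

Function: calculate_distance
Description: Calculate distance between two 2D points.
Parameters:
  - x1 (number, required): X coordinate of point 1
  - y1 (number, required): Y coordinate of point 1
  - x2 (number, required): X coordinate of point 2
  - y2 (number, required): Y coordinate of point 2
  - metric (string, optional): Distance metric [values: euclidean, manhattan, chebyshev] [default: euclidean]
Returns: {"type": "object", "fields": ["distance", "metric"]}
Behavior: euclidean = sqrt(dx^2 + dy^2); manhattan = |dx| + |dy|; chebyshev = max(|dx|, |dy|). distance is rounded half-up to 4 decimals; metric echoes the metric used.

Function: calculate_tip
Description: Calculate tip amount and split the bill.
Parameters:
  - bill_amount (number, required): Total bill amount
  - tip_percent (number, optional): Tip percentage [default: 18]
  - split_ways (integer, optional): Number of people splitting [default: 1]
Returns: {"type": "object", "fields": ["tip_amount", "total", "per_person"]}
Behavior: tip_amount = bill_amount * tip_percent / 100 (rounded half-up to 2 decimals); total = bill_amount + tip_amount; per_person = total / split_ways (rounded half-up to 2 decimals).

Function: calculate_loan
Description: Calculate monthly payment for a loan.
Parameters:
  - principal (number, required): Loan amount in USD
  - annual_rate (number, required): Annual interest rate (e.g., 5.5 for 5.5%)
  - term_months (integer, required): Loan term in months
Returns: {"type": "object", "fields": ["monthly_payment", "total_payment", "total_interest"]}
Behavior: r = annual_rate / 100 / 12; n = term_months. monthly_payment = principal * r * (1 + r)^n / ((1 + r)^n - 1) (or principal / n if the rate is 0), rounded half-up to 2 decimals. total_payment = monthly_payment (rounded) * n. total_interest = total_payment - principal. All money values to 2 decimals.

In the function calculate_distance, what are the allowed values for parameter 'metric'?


The calculate_distance spec declares:
  - metric (string, optional): Distance metric [values: euclidean, manhattan, chebyshev] [default: euclidean]
Allowed values:
euclidean, manhattan, chebyshev
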